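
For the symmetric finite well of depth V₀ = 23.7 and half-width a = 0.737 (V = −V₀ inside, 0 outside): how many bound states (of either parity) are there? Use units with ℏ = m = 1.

Define the well-strength parameter z₀ = (a/ℏ)√(2mV₀) = 0.737 × √(2·1·23.7) = 5.074.
The even/odd transcendental equations gain one root per π/2 in z₀, giving N = 1 + ⌊2z₀/π⌋ = 1 + ⌊3.230⌋ = 4.

N = 4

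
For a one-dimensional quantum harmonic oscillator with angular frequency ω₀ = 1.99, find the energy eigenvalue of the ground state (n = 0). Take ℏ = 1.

Using E_n = (n + ½)ℏω₀: E_0 = 0.5 × 1.99 = 0.9950.

E = 0.995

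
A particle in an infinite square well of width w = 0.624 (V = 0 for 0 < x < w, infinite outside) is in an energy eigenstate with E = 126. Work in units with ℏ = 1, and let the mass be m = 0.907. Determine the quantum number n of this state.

n = 3

For an infinite well E_n = n²π²ℏ²/(2mw²), so n = (w/πℏ)√(2mE).
n = (0.624/π) × √(2 × 0.907 × 126) = 3.003 → n = 3.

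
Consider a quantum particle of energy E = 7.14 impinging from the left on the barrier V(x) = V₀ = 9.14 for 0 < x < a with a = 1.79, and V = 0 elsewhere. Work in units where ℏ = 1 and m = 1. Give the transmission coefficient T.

T = 0.00212

Since E < V₀ the interior solution is evanescent with decay constant κ = √(2m(V₀ − E))/ℏ = 2.000.
κa = 3.580, sinh(κa) = 17.92.
The exact tunnelling result is T⁻¹ = 1 + V₀² sinh²(κa) / [4E(V₀ − E)] = 470.8, so T = 0.00212.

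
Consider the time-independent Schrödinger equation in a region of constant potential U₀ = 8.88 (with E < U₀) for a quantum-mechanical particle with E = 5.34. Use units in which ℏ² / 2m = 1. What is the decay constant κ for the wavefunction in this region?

κ = 1.88

Since E < U₀ the TISE in this region is ψ'' = κ²ψ with κ = √(2m(U₀ − E))/ℏ.
κ = √(2 × 0.5 × 3.54) = 1.881.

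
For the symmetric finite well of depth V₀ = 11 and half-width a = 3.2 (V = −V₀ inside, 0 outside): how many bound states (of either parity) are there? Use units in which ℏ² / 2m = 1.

N = 7

Define the well-strength parameter z₀ = (a/ℏ)√(2mV₀) = 3.2 × √(2·0.5·11) = 10.61.
The even/odd transcendental equations gain one root per π/2 in z₀, giving N = 1 + ⌊2z₀/π⌋ = 1 + ⌊6.757⌋ = 7.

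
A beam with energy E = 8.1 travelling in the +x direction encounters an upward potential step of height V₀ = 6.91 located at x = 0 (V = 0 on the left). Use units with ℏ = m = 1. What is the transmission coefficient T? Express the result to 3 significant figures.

On each side the TISE gives plane waves with k = √(2m(E − V))/ℏ: k₁ = √(2·1·8.1) = 4.025, k₂ = √(2·1·1.19) = 1.543.
Continuity of ψ and ψ′ at the step yields the reflection amplitude r = (k₁ − k₂)/(k₁ + k₂) = 0.4458; thus R = |r|² = 0.1988, T = 0.8012.

T = 0.801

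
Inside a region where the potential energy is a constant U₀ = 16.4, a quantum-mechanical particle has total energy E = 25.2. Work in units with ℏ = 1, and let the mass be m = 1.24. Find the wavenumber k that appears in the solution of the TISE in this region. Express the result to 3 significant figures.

With E > U₀ the solution is oscillatory, ψ ∝ e^{±ikx} with k = √(2m(E − U₀))/ℏ.
k = √(2 × 1.24 × 8.8) = 4.672.

k = 4.67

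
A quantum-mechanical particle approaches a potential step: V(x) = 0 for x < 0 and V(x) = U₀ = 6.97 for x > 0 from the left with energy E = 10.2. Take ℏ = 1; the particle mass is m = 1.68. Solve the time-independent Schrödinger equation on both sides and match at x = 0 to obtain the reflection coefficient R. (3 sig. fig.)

R = 0.0783

On each side the TISE gives plane waves with k = √(2m(E − V))/ℏ: k₁ = √(2·1.68·10.2) = 5.854, k₂ = √(2·1.68·3.23) = 3.294.
Continuity of ψ and ψ′ at the step yields the reflection amplitude r = (k₁ − k₂)/(k₁ + k₂) = 0.2798; thus R = |r|² = 0.07829, T = 0.9217.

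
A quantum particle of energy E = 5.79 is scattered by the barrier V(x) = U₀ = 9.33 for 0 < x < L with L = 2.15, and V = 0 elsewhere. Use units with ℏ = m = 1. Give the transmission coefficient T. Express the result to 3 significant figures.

T = 0.0000405

E < U₀: inside the barrier ψ ∝ e^{±κx} with κ = √(2m(U₀ − E))/ℏ = 2.661.
κL = 5.721, sinh(κL) = 152.6.
Matching ψ, ψ′ at both faces gives T = [1 + U₀² sinh²(κL) / (4E(U₀ − E))]⁻¹ = 1/24720 = 0.0000405.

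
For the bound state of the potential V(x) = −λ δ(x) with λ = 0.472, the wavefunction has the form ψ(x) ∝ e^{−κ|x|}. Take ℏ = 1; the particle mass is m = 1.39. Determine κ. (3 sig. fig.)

κ = 0.656

Integrate −(ℏ²/2m)ψ'' − λδ(x)ψ = Eψ from −ε to +ε: the ψ'' term gives ψ'(0⁺) − ψ'(0⁻) and the δ term gives −(2mλ/ℏ²)ψ(0).
With ψ ∝ e^{−κ|x|} this yields −2κ = −2mλ/ℏ², so κ = mλ/ℏ² = 0.6561.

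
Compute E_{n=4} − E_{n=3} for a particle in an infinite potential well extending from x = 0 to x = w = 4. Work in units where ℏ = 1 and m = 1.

E_n = n²π²ℏ²/(2mw²), so ΔE = (4² − 3²) π²ℏ²/(2mw²).
ΔE = 7 × π² / (2 × 1 × 4²) = 2.159.

ΔE = 2.16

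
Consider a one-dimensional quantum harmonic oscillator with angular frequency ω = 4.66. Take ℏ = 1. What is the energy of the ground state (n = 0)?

The oscillator eigenvalues are E_n = ℏω(n + ½), so E_0 = 4.66 × 0.5 = 2.330.

E = 2.33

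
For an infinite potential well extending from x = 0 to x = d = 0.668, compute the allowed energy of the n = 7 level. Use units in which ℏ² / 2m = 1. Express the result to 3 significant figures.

E = 1080

Requiring ψ(0) = ψ(d) = 0 quantises k = nπ/d, hence E_n = ℏ²k²/2m = n²π²ℏ²/(2md²).
E_7 = 7² × π² / (2 × 0.5 × 0.668²) = 1084.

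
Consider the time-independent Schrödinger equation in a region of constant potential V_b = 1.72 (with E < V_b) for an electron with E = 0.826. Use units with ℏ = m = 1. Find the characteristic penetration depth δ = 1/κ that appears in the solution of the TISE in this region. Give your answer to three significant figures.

δ = 0.748

Since E < V_b the TISE in this region is ψ'' = κ²ψ with κ = √(2m(V_b − E))/ℏ.
κ = √(2 × 1 × 0.894) = 1.337. The penetration depth is δ = 1/κ = 0.748.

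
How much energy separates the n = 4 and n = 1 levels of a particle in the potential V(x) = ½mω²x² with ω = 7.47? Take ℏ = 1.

E_n = ℏω(n + ½), so ΔE = (4 − 1) ℏω = 3 × 7.47 = 22.41.

ΔE = 22.4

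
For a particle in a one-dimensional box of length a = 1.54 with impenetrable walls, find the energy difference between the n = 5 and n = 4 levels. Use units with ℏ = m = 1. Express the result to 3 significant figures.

E_n = n²π²ℏ²/(2ma²), so ΔE = (5² − 4²) π²ℏ²/(2ma²).
ΔE = 9 × π² / (2 × 1 × 1.54²) = 18.73.

ΔE = 18.7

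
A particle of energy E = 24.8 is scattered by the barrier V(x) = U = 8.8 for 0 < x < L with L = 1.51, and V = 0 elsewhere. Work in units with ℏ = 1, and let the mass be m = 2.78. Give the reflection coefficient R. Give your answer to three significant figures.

R = 0.0460

Above the barrier the interior wavenumber is k₂ = √(2m(E − U))/ℏ = 9.432, giving phase k₂L = 14.24.
T = [1 + U² sin²(k₂L) / (4E(E − U))]⁻¹ = 1/1.048 = 0.954.
R = 1 − T = 0.0460.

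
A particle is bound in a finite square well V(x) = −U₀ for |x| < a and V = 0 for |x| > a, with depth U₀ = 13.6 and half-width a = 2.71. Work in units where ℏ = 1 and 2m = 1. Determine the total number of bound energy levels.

N = 7

Define the well-strength parameter z₀ = (a/ℏ)√(2mU₀) = 2.71 × √(2·0.5·13.6) = 9.994.
A new bound state (alternating even/odd) appears each time z₀ passes a multiple of π/2, so N = ⌊2z₀/π⌋ + 1 = ⌊6.362⌋ + 1 = 7.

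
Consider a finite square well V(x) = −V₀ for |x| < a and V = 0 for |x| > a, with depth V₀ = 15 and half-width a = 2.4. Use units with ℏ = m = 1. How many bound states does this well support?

The dimensionless depth is z₀ = a√(2mV₀)/ℏ = 2.4 × √(30.00) = 13.15.
A new bound state (alternating even/odd) appears each time z₀ passes a multiple of π/2, so N = ⌊2z₀/π⌋ + 1 = ⌊8.369⌋ + 1 = 9.

N = 9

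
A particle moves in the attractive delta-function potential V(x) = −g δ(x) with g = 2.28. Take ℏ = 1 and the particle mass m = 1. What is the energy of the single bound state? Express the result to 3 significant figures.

E = -2.60

The bound state is ψ(x) = √κ e^{−κ|x|}. The derivative jump ψ'(0⁺) − ψ'(0⁻) = −(2mg/ℏ²)ψ(0) fixes κ = mg/ℏ² = 2.280.
Then E = −ℏ²κ²/(2m) = −mg²/(2ℏ²) = -2.599.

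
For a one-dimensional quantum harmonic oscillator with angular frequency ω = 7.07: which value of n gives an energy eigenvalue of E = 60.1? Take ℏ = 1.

Invert E_n = (n + ½)ℏω: n = E/ℏω − ½ = 8.001, so n = 8.

n = 8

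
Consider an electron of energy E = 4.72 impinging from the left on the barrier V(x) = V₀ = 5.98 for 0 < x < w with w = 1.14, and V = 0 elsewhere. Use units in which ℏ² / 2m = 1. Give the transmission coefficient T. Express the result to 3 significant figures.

E < V₀: inside the barrier ψ ∝ e^{±κx} with κ = √(2m(V₀ − E))/ℏ = 1.122.
κw = 1.280, sinh(κw) = 1.659.
Matching ψ, ψ′ at both faces gives T = [1 + V₀² sinh²(κw) / (4E(V₀ − E))]⁻¹ = 1/5.135 = 0.195.

T = 0.195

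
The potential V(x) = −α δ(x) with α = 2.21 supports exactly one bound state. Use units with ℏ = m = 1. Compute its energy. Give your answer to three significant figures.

For x ≠ 0 the bound state is ψ ∝ e^{−κ|x|}; integrating the TISE across the delta gives the cusp condition 2κ = 2mα/ℏ², so κ = 2.210.
Then E = −ℏ²κ²/(2m) = −mα²/(2ℏ²) = -2.442.

E = -2.44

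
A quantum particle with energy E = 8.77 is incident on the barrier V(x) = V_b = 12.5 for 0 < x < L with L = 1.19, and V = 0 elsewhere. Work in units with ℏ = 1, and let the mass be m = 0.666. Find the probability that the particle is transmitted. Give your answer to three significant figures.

E < V_b: inside the barrier ψ ∝ e^{±κx} with κ = √(2m(V_b − E))/ℏ = 2.229.
κL = 2.652, sinh(κL) = 7.059.
Matching ψ, ψ′ at both faces gives T = [1 + V_b² sinh²(κL) / (4E(V_b − E))]⁻¹ = 1/60.51 = 0.0165.

T = 0.0165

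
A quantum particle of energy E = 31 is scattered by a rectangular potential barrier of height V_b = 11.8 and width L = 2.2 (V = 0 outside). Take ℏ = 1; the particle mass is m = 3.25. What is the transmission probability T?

T = 0.984

Above the barrier the interior wavenumber is k₂ = √(2m(E − V_b))/ℏ = 11.17, giving phase k₂L = 24.58.
T = [1 + V_b² sin²(k₂L) / (4E(E − V_b))]⁻¹ = 1/1.016 = 0.984.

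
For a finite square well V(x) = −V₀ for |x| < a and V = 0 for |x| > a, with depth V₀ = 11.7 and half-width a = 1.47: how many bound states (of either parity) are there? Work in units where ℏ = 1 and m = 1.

N = 5

The dimensionless depth is z₀ = a√(2mV₀)/ℏ = 1.47 × √(23.40) = 7.111.
The even/odd transcendental equations gain one root per π/2 in z₀, giving N = 1 + ⌊2z₀/π⌋ = 1 + ⌊4.527⌋ = 5.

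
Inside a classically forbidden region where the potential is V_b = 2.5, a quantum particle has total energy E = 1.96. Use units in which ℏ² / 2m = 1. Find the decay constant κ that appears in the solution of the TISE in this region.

Since E < V_b the TISE in this region is ψ'' = κ²ψ with κ = √(2m(V_b − E))/ℏ.
κ = √(2 × 0.5 × 0.54) = 0.7348.

κ = 0.735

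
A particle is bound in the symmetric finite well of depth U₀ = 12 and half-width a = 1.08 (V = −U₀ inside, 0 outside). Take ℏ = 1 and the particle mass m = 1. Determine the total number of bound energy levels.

N = 4

The dimensionless depth is z₀ = a√(2mU₀)/ℏ = 1.08 × √(24.00) = 5.291.
The even/odd transcendental equations gain one root per π/2 in z₀, giving N = 1 + ⌊2z₀/π⌋ = 1 + ⌊3.368⌋ = 4.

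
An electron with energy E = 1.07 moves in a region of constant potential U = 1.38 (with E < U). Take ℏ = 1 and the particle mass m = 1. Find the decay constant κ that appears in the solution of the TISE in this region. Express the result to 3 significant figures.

Since E < U the TISE in this region is ψ'' = κ²ψ with κ = √(2m(U − E))/ℏ.
κ = √(2 × 1 × 0.31) = 0.7874.

κ = 0.787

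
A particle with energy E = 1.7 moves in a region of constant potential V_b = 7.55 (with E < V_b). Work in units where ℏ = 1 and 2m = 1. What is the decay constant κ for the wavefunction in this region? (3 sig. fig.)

κ = 2.42

Since E < V_b the TISE in this region is ψ'' = κ²ψ with κ = √(2m(V_b − E))/ℏ.
κ = √(2 × 0.5 × 5.85) = 2.419.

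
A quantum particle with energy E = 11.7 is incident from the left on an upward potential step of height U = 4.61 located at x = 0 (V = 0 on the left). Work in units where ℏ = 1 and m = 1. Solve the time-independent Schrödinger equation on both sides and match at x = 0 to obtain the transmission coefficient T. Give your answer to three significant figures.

T = 0.984

On each side the TISE gives plane waves with k = √(2m(E − V))/ℏ: k₁ = √(2·1·11.7) = 4.837, k₂ = √(2·1·7.09) = 3.766.
Matching ψ and ψ′ at x = 0 gives r = (k₁ − k₂)/(k₁ + k₂), so R = r² = 0.01552 and T = 1 − R = 0.9845.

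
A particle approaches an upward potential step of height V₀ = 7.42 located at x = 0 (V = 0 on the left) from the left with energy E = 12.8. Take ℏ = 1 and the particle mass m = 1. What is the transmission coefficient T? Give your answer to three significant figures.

T = 0.954

The wavenumbers are k₁ = √(2mE)/ℏ = 5.060 on the left and k₂ = √(2m(E − V₀))/ℏ = 3.280 on the right.
Matching ψ and ψ′ at x = 0 gives r = (k₁ − k₂)/(k₁ + k₂), so R = r² = 0.04552 and T = 1 − R = 0.9545.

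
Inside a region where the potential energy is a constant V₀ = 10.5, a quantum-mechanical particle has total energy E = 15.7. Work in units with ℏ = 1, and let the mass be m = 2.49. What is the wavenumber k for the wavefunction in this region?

With E > V₀ the solution is oscillatory, ψ ∝ e^{±ikx} with k = √(2m(E − V₀))/ℏ.
k = √(2 × 2.49 × 5.2) = 5.089.

k = 5.09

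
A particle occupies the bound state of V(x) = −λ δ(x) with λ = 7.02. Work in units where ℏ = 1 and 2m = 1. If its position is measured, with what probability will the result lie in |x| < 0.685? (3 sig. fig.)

P = 0.992

The normalised bound state is ψ = √κ e^{−κ|x|} with κ = mλ/ℏ² = 3.510.
P(|x| < d) = ∫_{−d}^{d} κ e^{−2κ|x|} dx = 1 − e^{−2κd} = 1 − e^{−4.809} = 0.9918.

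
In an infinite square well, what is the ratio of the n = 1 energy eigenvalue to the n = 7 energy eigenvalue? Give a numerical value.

E_n = n²π²ℏ²/(2mL²) so the ratio is n₂²/n₁² = 1/49 = 0.0204082.

0.0204082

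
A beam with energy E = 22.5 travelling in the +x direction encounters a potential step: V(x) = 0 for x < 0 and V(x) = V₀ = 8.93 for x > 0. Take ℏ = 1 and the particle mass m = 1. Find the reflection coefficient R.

R = 0.0158

The wavenumbers are k₁ = √(2mE)/ℏ = 6.708 on the left and k₂ = √(2m(E − V₀))/ℏ = 5.210 on the right.
Matching ψ and ψ′ at x = 0 gives r = (k₁ − k₂)/(k₁ + k₂), so R = r² = 0.01581 and T = 1 − R = 0.9842.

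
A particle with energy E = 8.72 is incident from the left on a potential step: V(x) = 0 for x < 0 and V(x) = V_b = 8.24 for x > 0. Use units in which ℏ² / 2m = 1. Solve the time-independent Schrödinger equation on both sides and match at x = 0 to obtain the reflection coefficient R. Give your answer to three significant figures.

R = 0.384

On each side the TISE gives plane waves with k = √(2m(E − V))/ℏ: k₁ = √(2·½·8.72) = 2.953, k₂ = √(2·½·0.48) = 0.6928.
Matching ψ and ψ′ at x = 0 gives r = (k₁ − k₂)/(k₁ + k₂), so R = r² = 0.3843 and T = 1 − R = 0.6157.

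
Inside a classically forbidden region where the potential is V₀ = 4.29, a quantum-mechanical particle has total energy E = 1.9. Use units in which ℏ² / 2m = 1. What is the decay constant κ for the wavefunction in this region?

κ = 1.55

Since E < V₀ the TISE in this region is ψ'' = κ²ψ with κ = √(2m(V₀ − E))/ℏ.
κ = √(2 × 0.5 × 2.39) = 1.546.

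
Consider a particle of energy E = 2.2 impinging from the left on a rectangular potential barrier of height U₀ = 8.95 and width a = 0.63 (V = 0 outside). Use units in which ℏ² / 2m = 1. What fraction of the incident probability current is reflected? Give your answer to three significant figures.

Since E < U₀ the interior solution is evanescent with decay constant κ = √(2m(U₀ − E))/ℏ = 2.598.
κa = 1.637, sinh(κa) = 2.472.
Matching ψ, ψ′ at both faces gives T = [1 + U₀² sinh²(κa) / (4E(U₀ − E))]⁻¹ = 1/9.241 = 0.108.
R = 1 − T = 0.892.

R = 0.892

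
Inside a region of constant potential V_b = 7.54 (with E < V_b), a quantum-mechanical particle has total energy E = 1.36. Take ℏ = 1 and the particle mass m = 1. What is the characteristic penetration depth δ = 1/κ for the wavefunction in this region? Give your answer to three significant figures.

δ = 0.284

Since E < V_b the TISE in this region is ψ'' = κ²ψ with κ = √(2m(V_b − E))/ℏ.
κ = √(2 × 1 × 6.18) = 3.516. The penetration depth is δ = 1/κ = 0.284.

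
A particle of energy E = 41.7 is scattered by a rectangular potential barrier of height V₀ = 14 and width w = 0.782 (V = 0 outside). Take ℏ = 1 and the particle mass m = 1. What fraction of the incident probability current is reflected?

R = 0.00838

E > V₀: inside the barrier k₂ = √(2m(E − V₀))/ℏ = 7.443, k₂w = 5.821.
T = [1 + V₀² sin²(k₂w) / (4E(E − V₀))]⁻¹ = 1/1.008 = 0.992.
R = 1 − T = 0.00838.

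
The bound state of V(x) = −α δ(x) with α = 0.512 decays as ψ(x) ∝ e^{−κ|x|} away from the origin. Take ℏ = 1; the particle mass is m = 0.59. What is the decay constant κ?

κ = 0.302

Integrate −(ℏ²/2m)ψ'' − αδ(x)ψ = Eψ from −ε to +ε: the ψ'' term gives ψ'(0⁺) − ψ'(0⁻) and the δ term gives −(2mα/ℏ²)ψ(0).
With ψ ∝ e^{−κ|x|} this yields −2κ = −2mα/ℏ², so κ = mα/ℏ² = 0.3021.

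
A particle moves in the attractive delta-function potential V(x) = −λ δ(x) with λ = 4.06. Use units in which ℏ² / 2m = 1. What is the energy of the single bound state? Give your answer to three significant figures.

E = -4.12

The bound state is ψ(x) = √κ e^{−κ|x|}. The derivative jump ψ'(0⁺) − ψ'(0⁻) = −(2mλ/ℏ²)ψ(0) fixes κ = mλ/ℏ² = 2.030.
Then E = −ℏ²κ²/(2m) = −mλ²/(2ℏ²) = -4.121.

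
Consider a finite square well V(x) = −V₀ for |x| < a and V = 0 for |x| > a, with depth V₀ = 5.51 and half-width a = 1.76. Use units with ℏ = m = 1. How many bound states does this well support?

The dimensionless depth is z₀ = a√(2mV₀)/ℏ = 1.76 × √(11.02) = 5.843.
The even/odd transcendental equations gain one root per π/2 in z₀, giving N = 1 + ⌊2z₀/π⌋ = 1 + ⌊3.719⌋ = 4.

N = 4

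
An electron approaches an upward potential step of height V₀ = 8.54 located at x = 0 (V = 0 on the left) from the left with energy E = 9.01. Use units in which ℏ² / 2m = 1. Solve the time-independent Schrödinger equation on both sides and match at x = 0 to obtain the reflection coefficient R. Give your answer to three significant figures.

R = 0.395

On each side the TISE gives plane waves with k = √(2m(E − V))/ℏ: k₁ = √(2·½·9.01) = 3.002, k₂ = √(2·½·0.47) = 0.6856.
Matching ψ and ψ′ at x = 0 gives r = (k₁ − k₂)/(k₁ + k₂), so R = r² = 0.3946 and T = 1 − R = 0.6054.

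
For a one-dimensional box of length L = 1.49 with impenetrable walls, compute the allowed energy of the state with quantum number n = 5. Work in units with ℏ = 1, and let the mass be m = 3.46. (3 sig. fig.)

E = 16.1

Requiring ψ(0) = ψ(L) = 0 quantises k = nπ/L, hence E_n = ℏ²k²/2m = n²π²ℏ²/(2mL²).
E_5 = 5² × π² / (2 × 3.46 × 1.49²) = 16.06.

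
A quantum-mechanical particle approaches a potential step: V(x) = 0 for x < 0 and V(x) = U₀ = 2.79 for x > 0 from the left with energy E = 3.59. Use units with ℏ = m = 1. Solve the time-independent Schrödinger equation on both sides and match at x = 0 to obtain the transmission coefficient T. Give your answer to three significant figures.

The wavenumbers are k₁ = √(2mE)/ℏ = 2.680 on the left and k₂ = √(2m(E − U₀))/ℏ = 1.265 on the right.
Continuity of ψ and ψ′ at the step yields the reflection amplitude r = (k₁ − k₂)/(k₁ + k₂) = 0.3586; thus R = |r|² = 0.1286, T = 0.8714.

T = 0.871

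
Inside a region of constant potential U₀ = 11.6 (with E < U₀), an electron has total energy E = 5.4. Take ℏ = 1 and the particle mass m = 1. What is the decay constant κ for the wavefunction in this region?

κ = 3.52

Since E < U₀ the TISE in this region is ψ'' = κ²ψ with κ = √(2m(U₀ − E))/ℏ.
κ = √(2 × 1 × 6.2) = 3.521.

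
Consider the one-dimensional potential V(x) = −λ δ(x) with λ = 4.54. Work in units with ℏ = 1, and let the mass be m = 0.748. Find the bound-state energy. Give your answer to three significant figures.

For x ≠ 0 the bound state is ψ ∝ e^{−κ|x|}; integrating the TISE across the delta gives the cusp condition 2κ = 2mλ/ℏ², so κ = 3.396.
Then E = −ℏ²κ²/(2m) = −mλ²/(2ℏ²) = -7.709.

E = -7.71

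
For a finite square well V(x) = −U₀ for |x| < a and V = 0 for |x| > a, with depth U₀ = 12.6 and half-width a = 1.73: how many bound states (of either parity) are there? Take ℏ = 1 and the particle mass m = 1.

Define the well-strength parameter z₀ = (a/ℏ)√(2mU₀) = 1.73 × √(2·1·12.6) = 8.685.
The even/odd transcendental equations gain one root per π/2 in z₀, giving N = 1 + ⌊2z₀/π⌋ = 1 + ⌊5.529⌋ = 6.

N = 6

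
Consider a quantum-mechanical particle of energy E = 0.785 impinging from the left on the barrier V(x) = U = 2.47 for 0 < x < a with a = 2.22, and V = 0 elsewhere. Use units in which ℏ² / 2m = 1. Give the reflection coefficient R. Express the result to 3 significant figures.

E < U: inside the barrier ψ ∝ e^{±κx} with κ = √(2m(U − E))/ℏ = 1.298.
κa = 2.882, sinh(κa) = 8.895.
Matching ψ, ψ′ at both faces gives T = [1 + U² sinh²(κa) / (4E(U − E))]⁻¹ = 1/92.22 = 0.0108.
R = 1 − T = 0.989.

R = 0.989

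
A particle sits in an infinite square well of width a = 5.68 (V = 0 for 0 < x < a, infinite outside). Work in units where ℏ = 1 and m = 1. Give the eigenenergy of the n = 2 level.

The infinite-well eigenfunctions ψ_n = √(2/a) sin(nπx/a) vanish at both walls, giving E_n = n²π²ℏ²/(2ma²).
E_2 = 2² × π² / (2 × 1 × 5.68²) = 0.6118.

E = 0.612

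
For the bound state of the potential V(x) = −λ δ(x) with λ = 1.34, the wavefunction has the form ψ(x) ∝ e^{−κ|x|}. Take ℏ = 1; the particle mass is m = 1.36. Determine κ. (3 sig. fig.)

Integrate −(ℏ²/2m)ψ'' − λδ(x)ψ = Eψ from −ε to +ε: the ψ'' term gives ψ'(0⁺) − ψ'(0⁻) and the δ term gives −(2mλ/ℏ²)ψ(0).
With ψ ∝ e^{−κ|x|} this yields −2κ = −2mλ/ℏ², so κ = mλ/ℏ² = 1.822.

κ = 1.82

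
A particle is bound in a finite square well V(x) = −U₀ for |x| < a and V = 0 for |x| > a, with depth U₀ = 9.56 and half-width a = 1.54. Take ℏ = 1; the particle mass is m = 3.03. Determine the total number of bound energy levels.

The dimensionless depth is z₀ = a√(2mU₀)/ℏ = 1.54 × √(57.93) = 11.72.
A new bound state (alternating even/odd) appears each time z₀ passes a multiple of π/2, so N = ⌊2z₀/π⌋ + 1 = ⌊7.462⌋ + 1 = 8.

N = 8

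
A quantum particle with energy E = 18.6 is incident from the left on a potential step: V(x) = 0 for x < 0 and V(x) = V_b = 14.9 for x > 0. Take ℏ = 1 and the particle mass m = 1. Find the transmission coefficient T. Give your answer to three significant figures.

T = 0.853

On each side the TISE gives plane waves with k = √(2m(E − V))/ℏ: k₁ = √(2·1·18.6) = 6.099, k₂ = √(2·1·3.7) = 2.720.
Matching ψ and ψ′ at x = 0 gives r = (k₁ − k₂)/(k₁ + k₂), so R = r² = 0.1468 and T = 1 − R = 0.8532.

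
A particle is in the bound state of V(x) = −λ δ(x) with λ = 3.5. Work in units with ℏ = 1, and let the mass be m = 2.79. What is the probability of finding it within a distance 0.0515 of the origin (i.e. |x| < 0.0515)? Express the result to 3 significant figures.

P = 0.634

The normalised bound state is ψ = √κ e^{−κ|x|} with κ = mλ/ℏ² = 9.765.
P(|x| < d) = ∫_{−d}^{d} κ e^{−2κ|x|} dx = 1 − e^{−2κd} = 1 − e^{−1.006} = 0.6342.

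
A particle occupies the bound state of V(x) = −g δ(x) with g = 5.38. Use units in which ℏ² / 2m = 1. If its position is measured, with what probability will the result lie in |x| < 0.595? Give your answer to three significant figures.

The normalised bound state is ψ = √κ e^{−κ|x|} with κ = mg/ℏ² = 2.690.
P(|x| < d) = ∫_{−d}^{d} κ e^{−2κ|x|} dx = 1 − e^{−2κd} = 1 − e^{−3.201} = 0.9593.

P = 0.959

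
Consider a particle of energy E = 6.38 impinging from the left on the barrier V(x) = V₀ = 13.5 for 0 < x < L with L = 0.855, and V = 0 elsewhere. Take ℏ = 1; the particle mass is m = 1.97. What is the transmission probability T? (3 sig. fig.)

Since E < V₀ the interior solution is evanescent with decay constant κ = √(2m(V₀ − E))/ℏ = 5.296.
κL = 4.528, sinh(κL) = 46.30.
The exact tunnelling result is T⁻¹ = 1 + V₀² sinh²(κL) / [4E(V₀ − E)] = 2152, so T = 0.000465.

T = 0.000465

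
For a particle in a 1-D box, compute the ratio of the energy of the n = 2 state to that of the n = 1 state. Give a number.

4

E_n = n²π²ℏ²/(2mL²) so the ratio is n₂²/n₁² = 4/1 = 4.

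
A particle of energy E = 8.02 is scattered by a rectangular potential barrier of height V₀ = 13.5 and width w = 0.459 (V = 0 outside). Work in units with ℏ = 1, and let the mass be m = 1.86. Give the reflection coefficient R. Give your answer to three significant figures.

Since E < V₀ the interior solution is evanescent with decay constant κ = √(2m(V₀ − E))/ℏ = 4.515.
κw = 2.072, sinh(κw) = 3.909.
Matching ψ, ψ′ at both faces gives T = [1 + V₀² sinh²(κw) / (4E(V₀ − E))]⁻¹ = 1/16.84 = 0.0594.
R = 1 − T = 0.941.

R = 0.941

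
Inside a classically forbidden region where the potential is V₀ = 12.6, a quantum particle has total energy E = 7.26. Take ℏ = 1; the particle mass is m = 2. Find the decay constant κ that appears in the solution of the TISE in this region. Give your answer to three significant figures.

Since E < V₀ the TISE in this region is ψ'' = κ²ψ with κ = √(2m(V₀ − E))/ℏ.
κ = √(2 × 2 × 5.34) = 4.622.

κ = 4.62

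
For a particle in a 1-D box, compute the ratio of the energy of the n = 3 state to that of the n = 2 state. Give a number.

Since E_n ∝ n², the ratio is (3/2)² = 2.25.

2.25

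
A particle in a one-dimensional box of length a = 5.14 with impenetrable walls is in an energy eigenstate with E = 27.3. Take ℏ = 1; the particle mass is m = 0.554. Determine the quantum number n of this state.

n = 9

For an infinite well E_n = n²π²ℏ²/(2ma²), so n = (a/πℏ)√(2mE).
n = (5.14/π) × √(2 × 0.554 × 27.3) = 8.998 → n = 9.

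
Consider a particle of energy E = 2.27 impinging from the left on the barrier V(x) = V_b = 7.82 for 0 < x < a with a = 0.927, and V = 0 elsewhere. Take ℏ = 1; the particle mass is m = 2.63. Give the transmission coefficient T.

T = 0.000147

Since E < V_b the interior solution is evanescent with decay constant κ = √(2m(V_b − E))/ℏ = 5.403.
κa = 5.009, sinh(κa) = 74.85.
The exact tunnelling result is T⁻¹ = 1 + V_b² sinh²(κa) / [4E(V_b − E)] = 6799, so T = 0.000147.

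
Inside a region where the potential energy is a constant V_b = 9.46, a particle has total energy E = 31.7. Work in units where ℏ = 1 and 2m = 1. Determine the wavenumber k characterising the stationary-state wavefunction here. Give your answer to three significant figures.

k = 4.72

With E > V_b the solution is oscillatory, ψ ∝ e^{±ikx} with k = √(2m(E − V_b))/ℏ.
k = √(2 × 0.5 × 22.24) = 4.716.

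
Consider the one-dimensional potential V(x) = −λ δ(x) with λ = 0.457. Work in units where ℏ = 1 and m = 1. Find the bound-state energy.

E = -0.104

The bound state is ψ(x) = √κ e^{−κ|x|}. The derivative jump ψ'(0⁺) − ψ'(0⁻) = −(2mλ/ℏ²)ψ(0) fixes κ = mλ/ℏ² = 0.4570.
Then E = −ℏ²κ²/(2m) = −mλ²/(2ℏ²) = -0.1044.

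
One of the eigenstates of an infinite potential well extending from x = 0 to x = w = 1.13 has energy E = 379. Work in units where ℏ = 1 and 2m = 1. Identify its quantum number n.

n = 7

From E_n = n²π²ℏ²/(2mw²) invert to n = √(2mw²E)/(πℏ).
n = (1.13/π) × √(2 × 0.5 × 379) = 7.002 → n = 7.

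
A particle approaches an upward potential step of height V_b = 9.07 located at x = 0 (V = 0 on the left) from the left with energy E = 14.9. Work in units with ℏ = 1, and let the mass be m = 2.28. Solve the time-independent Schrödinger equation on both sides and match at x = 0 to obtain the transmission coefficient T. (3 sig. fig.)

On each side the TISE gives plane waves with k = √(2m(E − V))/ℏ: k₁ = √(2·2.28·14.9) = 8.243, k₂ = √(2·2.28·5.83) = 5.156.
Matching ψ and ψ′ at x = 0 gives r = (k₁ − k₂)/(k₁ + k₂), so R = r² = 0.05307 and T = 1 − R = 0.9469.

T = 0.947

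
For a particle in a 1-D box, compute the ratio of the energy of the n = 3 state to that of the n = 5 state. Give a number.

0.36

Since E_n ∝ n², the ratio is (3/5)² = 0.36.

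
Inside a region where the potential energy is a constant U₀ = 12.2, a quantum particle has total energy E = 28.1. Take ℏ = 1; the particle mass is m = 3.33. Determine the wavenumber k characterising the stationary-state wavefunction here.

k = 10.3

With E > U₀ the solution is oscillatory, ψ ∝ e^{±ikx} with k = √(2m(E − U₀))/ℏ.
k = √(2 × 3.33 × 15.9) = 10.29.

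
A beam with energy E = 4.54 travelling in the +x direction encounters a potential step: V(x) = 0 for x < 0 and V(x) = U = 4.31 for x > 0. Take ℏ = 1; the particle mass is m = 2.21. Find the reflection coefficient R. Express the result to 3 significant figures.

R = 0.400

The wavenumbers are k₁ = √(2mE)/ℏ = 4.480 on the left and k₂ = √(2m(E − U))/ℏ = 1.008 on the right.
Continuity of ψ and ψ′ at the step yields the reflection amplitude r = (k₁ − k₂)/(k₁ + k₂) = 0.6325; thus R = |r|² = 0.4001, T = 0.5999.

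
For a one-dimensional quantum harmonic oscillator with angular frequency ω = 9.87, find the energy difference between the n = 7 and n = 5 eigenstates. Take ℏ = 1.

E_n = ℏω(n + ½), so ΔE = (7 − 5) ℏω = 2 × 9.87 = 19.74.

ΔE = 19.7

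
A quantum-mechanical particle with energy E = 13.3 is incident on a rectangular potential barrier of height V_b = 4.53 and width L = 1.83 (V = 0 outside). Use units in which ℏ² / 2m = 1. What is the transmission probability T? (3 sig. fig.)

T = 0.975

E > V_b: inside the barrier k₂ = √(2m(E − V_b))/ℏ = 2.961, k₂L = 5.419.
T = [1 + V_b² sin²(k₂L) / (4E(E − V_b))]⁻¹ = 1/1.025 = 0.975.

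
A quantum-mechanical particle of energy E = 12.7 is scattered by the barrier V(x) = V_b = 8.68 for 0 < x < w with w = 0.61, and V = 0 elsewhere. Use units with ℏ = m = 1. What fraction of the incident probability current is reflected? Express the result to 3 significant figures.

E > V_b: inside the barrier k₂ = √(2m(E − V_b))/ℏ = 2.835, k₂w = 1.730.
Matching at both interfaces gives T⁻¹ = 1 + V_b² sin²(k₂w) / [4E(E − V_b)] = 1.360, hence T = 0.735.
R = 1 − T = 0.265.

R = 0.265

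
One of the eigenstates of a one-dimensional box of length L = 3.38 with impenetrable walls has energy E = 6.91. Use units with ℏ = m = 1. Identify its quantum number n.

n = 4

From E_n = n²π²ℏ²/(2mL²) invert to n = √(2mL²E)/(πℏ).
n = (3.38/π) × √(2 × 1 × 6.91) = 4.000 → n = 4.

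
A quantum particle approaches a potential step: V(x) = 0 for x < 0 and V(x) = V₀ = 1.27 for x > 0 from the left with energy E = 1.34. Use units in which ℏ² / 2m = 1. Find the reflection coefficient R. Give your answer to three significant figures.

The wavenumbers are k₁ = √(2mE)/ℏ = 1.158 on the left and k₂ = √(2m(E − V₀))/ℏ = 0.2646 on the right.
Matching ψ and ψ′ at x = 0 gives r = (k₁ − k₂)/(k₁ + k₂), so R = r² = 0.3943 and T = 1 − R = 0.6057.

R = 0.394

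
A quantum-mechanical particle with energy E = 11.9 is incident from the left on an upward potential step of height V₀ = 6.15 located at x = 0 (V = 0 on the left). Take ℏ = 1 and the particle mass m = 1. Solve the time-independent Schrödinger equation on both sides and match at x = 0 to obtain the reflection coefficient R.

R = 0.0323

The wavenumbers are k₁ = √(2mE)/ℏ = 4.879 on the left and k₂ = √(2m(E − V₀))/ℏ = 3.391 on the right.
Continuity of ψ and ψ′ at the step yields the reflection amplitude r = (k₁ − k₂)/(k₁ + k₂) = 0.1799; thus R = |r|² = 0.03235, T = 0.9677.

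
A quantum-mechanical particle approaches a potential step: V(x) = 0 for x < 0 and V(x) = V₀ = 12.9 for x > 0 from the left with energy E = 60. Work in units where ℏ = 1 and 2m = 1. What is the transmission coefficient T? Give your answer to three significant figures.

The wavenumbers are k₁ = √(2mE)/ℏ = 7.746 on the left and k₂ = √(2m(E − V₀))/ℏ = 6.863 on the right.
Continuity of ψ and ψ′ at the step yields the reflection amplitude r = (k₁ − k₂)/(k₁ + k₂) = 0.06044; thus R = |r|² = 0.003653, T = 0.9963.

T = 0.996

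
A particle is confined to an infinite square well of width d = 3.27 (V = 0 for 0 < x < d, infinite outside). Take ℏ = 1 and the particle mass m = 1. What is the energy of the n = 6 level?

Requiring ψ(0) = ψ(d) = 0 quantises k = nπ/d, hence E_n = ℏ²k²/2m = n²π²ℏ²/(2md²).
E_6 = 6² × π² / (2 × 1 × 3.27²) = 16.61.

E = 16.6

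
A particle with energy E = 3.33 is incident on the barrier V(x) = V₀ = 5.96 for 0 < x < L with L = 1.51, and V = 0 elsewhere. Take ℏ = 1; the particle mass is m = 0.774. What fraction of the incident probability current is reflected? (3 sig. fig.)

R = 0.991

Since E < V₀ the interior solution is evanescent with decay constant κ = √(2m(V₀ − E))/ℏ = 2.018.
κL = 3.047, sinh(κL) = 10.50.
Matching ψ, ψ′ at both faces gives T = [1 + V₀² sinh²(κL) / (4E(V₀ − E))]⁻¹ = 1/112.8 = 0.00887.
R = 1 − T = 0.991.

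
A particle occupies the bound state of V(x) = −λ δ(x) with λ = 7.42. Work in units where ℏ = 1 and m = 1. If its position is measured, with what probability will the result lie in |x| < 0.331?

The normalised bound state is ψ = √κ e^{−κ|x|} with κ = mλ/ℏ² = 7.420.
P(|x| < d) = ∫_{−d}^{d} κ e^{−2κ|x|} dx = 1 − e^{−2κd} = 1 − e^{−4.912} = 0.9926.

P = 0.993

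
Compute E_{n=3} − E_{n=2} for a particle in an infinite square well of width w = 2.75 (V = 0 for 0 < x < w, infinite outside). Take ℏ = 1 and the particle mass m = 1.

ΔE = 3.26

E_n = n²π²ℏ²/(2mw²), so ΔE = (3² − 2²) π²ℏ²/(2mw²).
ΔE = 5 × π² / (2 × 1 × 2.75²) = 3.263.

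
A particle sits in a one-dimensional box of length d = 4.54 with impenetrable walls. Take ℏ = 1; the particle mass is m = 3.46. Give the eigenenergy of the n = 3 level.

E = 0.623

The infinite-well eigenfunctions ψ_n = √(2/d) sin(nπx/d) vanish at both walls, giving E_n = n²π²ℏ²/(2md²).
E_3 = 3² × π² / (2 × 3.46 × 4.54²) = 0.6228.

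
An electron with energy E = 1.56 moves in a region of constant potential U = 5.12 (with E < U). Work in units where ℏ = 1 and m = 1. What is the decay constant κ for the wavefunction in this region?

Since E < U the TISE in this region is ψ'' = κ²ψ with κ = √(2m(U − E))/ℏ.
κ = √(2 × 1 × 3.56) = 2.668.

κ = 2.67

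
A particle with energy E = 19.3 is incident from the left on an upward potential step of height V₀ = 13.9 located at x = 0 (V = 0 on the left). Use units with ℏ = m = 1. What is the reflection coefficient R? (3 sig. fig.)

On each side the TISE gives plane waves with k = √(2m(E − V))/ℏ: k₁ = √(2·1·19.3) = 6.213, k₂ = √(2·1·5.4) = 3.286.
Continuity of ψ and ψ′ at the step yields the reflection amplitude r = (k₁ − k₂)/(k₁ + k₂) = 0.3081; thus R = |r|² = 0.09492, T = 0.9051.

R = 0.0949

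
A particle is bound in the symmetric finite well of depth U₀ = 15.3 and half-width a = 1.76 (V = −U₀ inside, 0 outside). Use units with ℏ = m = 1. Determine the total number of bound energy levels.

N = 7

The dimensionless depth is z₀ = a√(2mU₀)/ℏ = 1.76 × √(30.60) = 9.736.
The even/odd transcendental equations gain one root per π/2 in z₀, giving N = 1 + ⌊2z₀/π⌋ = 1 + ⌊6.198⌋ = 7.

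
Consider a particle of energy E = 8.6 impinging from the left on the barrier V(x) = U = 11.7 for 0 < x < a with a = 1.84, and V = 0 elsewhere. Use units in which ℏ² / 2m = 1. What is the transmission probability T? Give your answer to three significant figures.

Since E < U the interior solution is evanescent with decay constant κ = √(2m(U − E))/ℏ = 1.761.
κa = 3.240, sinh(κa) = 12.74.
Matching ψ, ψ′ at both faces gives T = [1 + U² sinh²(κa) / (4E(U − E))]⁻¹ = 1/209.4 = 0.00477.

T = 0.00477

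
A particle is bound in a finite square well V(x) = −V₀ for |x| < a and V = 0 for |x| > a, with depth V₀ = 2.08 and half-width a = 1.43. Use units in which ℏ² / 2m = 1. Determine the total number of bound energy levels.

The dimensionless depth is z₀ = a√(2mV₀)/ℏ = 1.43 × √(2.080) = 2.062.
A new bound state (alternating even/odd) appears each time z₀ passes a multiple of π/2, so N = ⌊2z₀/π⌋ + 1 = ⌊1.313⌋ + 1 = 2.

N = 2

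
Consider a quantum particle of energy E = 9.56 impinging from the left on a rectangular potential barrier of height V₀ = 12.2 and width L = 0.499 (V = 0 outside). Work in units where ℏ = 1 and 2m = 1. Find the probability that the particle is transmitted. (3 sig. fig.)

E < V₀: inside the barrier ψ ∝ e^{±κx} with κ = √(2m(V₀ − E))/ℏ = 1.625.
κL = 0.8108, sinh(κL) = 0.9026.
Matching ψ, ψ′ at both faces gives T = [1 + V₀² sinh²(κL) / (4E(V₀ − E))]⁻¹ = 1/2.201 = 0.454.

T = 0.454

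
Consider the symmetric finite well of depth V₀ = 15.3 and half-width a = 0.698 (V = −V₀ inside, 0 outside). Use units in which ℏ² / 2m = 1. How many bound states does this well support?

The dimensionless depth is z₀ = a√(2mV₀)/ℏ = 0.698 × √(15.30) = 2.730.
The even/odd transcendental equations gain one root per π/2 in z₀, giving N = 1 + ⌊2z₀/π⌋ = 1 + ⌊1.738⌋ = 2.

N = 2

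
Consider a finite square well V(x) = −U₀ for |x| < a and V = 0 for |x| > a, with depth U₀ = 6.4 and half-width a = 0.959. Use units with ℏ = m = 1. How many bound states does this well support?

N = 3

Define the well-strength parameter z₀ = (a/ℏ)√(2mU₀) = 0.959 × √(2·1·6.4) = 3.431.
The even/odd transcendental equations gain one root per π/2 in z₀, giving N = 1 + ⌊2z₀/π⌋ = 1 + ⌊2.184⌋ = 3.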